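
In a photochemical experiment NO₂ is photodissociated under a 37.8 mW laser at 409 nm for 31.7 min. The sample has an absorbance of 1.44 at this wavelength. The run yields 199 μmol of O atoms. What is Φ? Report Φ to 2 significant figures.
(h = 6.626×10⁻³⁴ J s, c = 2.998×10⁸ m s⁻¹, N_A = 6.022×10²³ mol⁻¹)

Product: 199 μmol = 1.99×10⁻⁴ mol.
Photon energy at 409 nm: hc/λ = (6.626×10⁻³⁴)(2.998×10⁸)/(409×10⁻⁹) = 4.857×10⁻¹⁹ J.
Energy delivered: (37.8 mW)(1902 s) = 71.90 J.
Photons incident: 71.90 / 4.857×10⁻¹⁹ = 1.480×10²⁰, i.e. 1.480×10²⁰/6.022×10²³ = 2.458×10⁻⁴ mol.
Fraction absorbed: 1 − 10^(−1.44) = 0.9637.
Photons absorbed: 0.9637 × 2.458×10⁻⁴ = 2.369×10⁻⁴ mol.
Φ = 1.99×10⁻⁴ mol / 2.369×10⁻⁴ mol photons = 0.84.

Φ = 0.84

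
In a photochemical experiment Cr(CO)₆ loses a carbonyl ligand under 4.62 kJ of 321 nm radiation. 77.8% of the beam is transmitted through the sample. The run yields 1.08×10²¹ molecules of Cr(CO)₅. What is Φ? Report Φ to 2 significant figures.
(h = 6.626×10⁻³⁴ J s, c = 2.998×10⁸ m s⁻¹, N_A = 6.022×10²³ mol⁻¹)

Product: 1.08×10²¹ / 6.022×10²³ = 0.001793 mol.
Photon energy at 321 nm: hc/λ = (6.626×10⁻³⁴)(2.998×10⁸)/(321×10⁻⁹) = 6.188×10⁻¹⁹ J.
Incident energy: 4.62 kJ = 4620 J.
Photons incident: 4620 / 6.188×10⁻¹⁹ = 7.466×10²¹, i.e. 7.466×10²¹/6.022×10²³ = 0.01240 mol.
Fraction absorbed: 1 − 77.8/100 = 0.2220.
Photons absorbed: 0.2220 × 0.01240 = 0.002753 mol.
Φ = 0.001793 mol / 0.002753 mol photons = 0.65.

Φ = 0.65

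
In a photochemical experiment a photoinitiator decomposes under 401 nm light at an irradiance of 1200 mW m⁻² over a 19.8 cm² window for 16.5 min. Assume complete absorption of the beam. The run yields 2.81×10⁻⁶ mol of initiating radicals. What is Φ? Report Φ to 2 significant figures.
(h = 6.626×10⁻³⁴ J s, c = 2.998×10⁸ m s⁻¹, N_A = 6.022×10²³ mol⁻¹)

Photon energy at 401 nm: hc/λ = (6.626×10⁻³⁴)(2.998×10⁸)/(401×10⁻⁹) = 4.954×10⁻¹⁹ J.
Energy delivered: (1200 mW m⁻²)(19.8×10⁻⁴ m²)(990 s) = 2.352 J.
Photons incident: 2.352 / 4.954×10⁻¹⁹ = 4.748×10¹⁸, i.e. 4.748×10¹⁸/6.022×10²³ = 7.884×10⁻⁶ mol.
Φ = 2.81×10⁻⁶ mol / 7.884×10⁻⁶ mol photons = 0.36.

Φ = 0.36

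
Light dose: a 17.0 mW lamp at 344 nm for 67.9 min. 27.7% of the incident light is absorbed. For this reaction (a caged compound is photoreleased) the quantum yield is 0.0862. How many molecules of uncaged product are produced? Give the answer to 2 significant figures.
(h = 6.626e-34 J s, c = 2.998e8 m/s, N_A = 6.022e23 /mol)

Photon energy at 344 nm: hc/λ = (6.626e-34)(2.998e8)/(344e-9) = 5.775e-19 J.
Energy delivered: (17.0 mW)(4074 s) = 69.26 J.
Photons incident: 69.26 / 5.775e-19 = 1.199e20, i.e. 1.199e20/6.022e23 = 1.991e-4 mol.
Photons absorbed: 0.277 × 1.991e-4 = 5.515e-5 mol.
Product: Φ × n_abs = 0.0862 × 5.515e-5 = 4.754e-6 mol.
As a count: 4.754e-6 × 6.022e23 = 2.9e18.

2.9e18 molecules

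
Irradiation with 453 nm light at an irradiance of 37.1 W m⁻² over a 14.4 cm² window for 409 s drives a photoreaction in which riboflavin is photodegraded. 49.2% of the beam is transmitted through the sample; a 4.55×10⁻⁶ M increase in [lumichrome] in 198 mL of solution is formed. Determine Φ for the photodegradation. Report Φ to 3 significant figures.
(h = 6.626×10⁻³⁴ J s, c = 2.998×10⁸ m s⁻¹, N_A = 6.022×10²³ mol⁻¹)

Φ = 0.0214

Product: (4.55×10⁻⁶ M)(0.198 L) = 9.009×10⁻⁷ mol.
Photon energy at 453 nm: hc/λ = (6.626×10⁻³⁴)(2.998×10⁸)/(453×10⁻⁹) = 4.385×10⁻¹⁹ J.
Energy delivered: (37.1 W m⁻²)(14.4×10⁻⁴ m²)(409 s) = 21.85 J.
Photons incident: 21.85 / 4.385×10⁻¹⁹ = 4.983×10¹⁹, i.e. 4.983×10¹⁹/6.022×10²³ = 8.275×10⁻⁵ mol.
Fraction absorbed: 1 − 49.2/100 = 0.5080.
Photons absorbed: 0.5080 × 8.275×10⁻⁵ = 4.204×10⁻⁵ mol.
Φ = 9.009×10⁻⁷ mol / 4.204×10⁻⁵ mol photons = 0.0214.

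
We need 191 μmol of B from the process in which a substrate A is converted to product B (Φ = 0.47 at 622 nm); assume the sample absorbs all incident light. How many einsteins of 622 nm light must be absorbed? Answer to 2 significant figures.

4.1×10⁻⁴ einstein

Product: 191 μmol = 1.91×10⁻⁴ mol.
Photons that must be absorbed: 1.91×10⁻⁴ / 0.47 = 4.064×10⁻⁴ mol.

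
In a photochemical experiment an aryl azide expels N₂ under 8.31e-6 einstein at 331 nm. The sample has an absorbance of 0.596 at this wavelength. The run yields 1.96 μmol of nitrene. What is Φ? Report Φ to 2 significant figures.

Φ = 0.32

Product: 1.96 μmol = 1.96e-6 mol.
Fraction absorbed: 1 − 10^(−0.596) = 0.7465.
Photons absorbed: 0.7465 × 8.31e-6 = 6.203e-6 mol.
Φ = 1.96e-6 mol / 6.203e-6 mol photons = 0.32.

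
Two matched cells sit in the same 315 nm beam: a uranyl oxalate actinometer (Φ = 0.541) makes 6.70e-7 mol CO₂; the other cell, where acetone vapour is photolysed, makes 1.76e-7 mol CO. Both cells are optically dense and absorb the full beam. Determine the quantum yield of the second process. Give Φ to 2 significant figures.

Φ = 0.14

Photons absorbed by the actinometer: 6.70e-7 / 0.541 = 1.238e-6 mol.
Φ(unknown) = 1.76e-7 / 1.238e-6 = 0.14.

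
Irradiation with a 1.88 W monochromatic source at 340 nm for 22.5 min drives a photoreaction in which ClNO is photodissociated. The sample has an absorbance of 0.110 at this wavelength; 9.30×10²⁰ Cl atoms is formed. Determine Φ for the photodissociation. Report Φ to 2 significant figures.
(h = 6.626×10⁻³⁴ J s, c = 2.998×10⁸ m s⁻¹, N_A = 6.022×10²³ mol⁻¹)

Product: 9.30×10²⁰ / 6.022×10²³ = 0.001544 mol.
Photon energy at 340 nm: hc/λ = (6.626×10⁻³⁴)(2.998×10⁸)/(340×10⁻⁹) = 5.843×10⁻¹⁹ J.
Energy delivered: (1.88 W)(1350 s) = 2538 J.
Photons incident: 2538 / 5.843×10⁻¹⁹ = 4.344×10²¹, i.e. 4.344×10²¹/6.022×10²³ = 0.007214 mol.
Fraction absorbed: 1 − 10^(−0.110) = 0.2238.
Photons absorbed: 0.2238 × 0.007214 = 0.001614 mol.
Φ = 0.001544 mol / 0.001614 mol photons = 0.96.

Φ = 0.96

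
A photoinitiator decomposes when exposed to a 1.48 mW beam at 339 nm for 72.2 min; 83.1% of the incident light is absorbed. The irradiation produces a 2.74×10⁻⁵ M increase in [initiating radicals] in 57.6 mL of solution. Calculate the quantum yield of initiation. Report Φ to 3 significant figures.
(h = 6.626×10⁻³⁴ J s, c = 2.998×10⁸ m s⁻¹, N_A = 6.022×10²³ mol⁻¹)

Product: (2.74×10⁻⁵ M)(0.0576 L) = 1.578×10⁻⁶ mol.
Photon energy at 339 nm: hc/λ = (6.626×10⁻³⁴)(2.998×10⁸)/(339×10⁻⁹) = 5.860×10⁻¹⁹ J.
Energy delivered: (1.48 mW)(4332 s) = 6.411 J.
Photons incident: 6.411 / 5.860×10⁻¹⁹ = 1.094×10¹⁹, i.e. 1.094×10¹⁹/6.022×10²³ = 1.817×10⁻⁵ mol.
Photons absorbed: 0.831 × 1.817×10⁻⁵ = 1.510×10⁻⁵ mol.
Φ = 1.578×10⁻⁶ mol / 1.510×10⁻⁵ mol photons = 0.105.

Φ = 0.105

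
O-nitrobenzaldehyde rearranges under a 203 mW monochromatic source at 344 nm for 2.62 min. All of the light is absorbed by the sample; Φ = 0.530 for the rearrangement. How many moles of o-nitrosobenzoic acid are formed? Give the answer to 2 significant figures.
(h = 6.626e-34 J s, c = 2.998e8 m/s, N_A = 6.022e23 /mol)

Photon energy at 344 nm: hc/λ = (6.626e-34)(2.998e8)/(344e-9) = 5.775e-19 J.
Energy delivered: (203 mW)(157.2 s) = 31.91 J.
Photons incident: 31.91 / 5.775e-19 = 5.526e19, i.e. 5.526e19/6.022e23 = 9.176e-5 mol.
Product: Φ × n_abs = 0.530 × 9.176e-5 = 4.863e-5 mol.

4.9e-5 mol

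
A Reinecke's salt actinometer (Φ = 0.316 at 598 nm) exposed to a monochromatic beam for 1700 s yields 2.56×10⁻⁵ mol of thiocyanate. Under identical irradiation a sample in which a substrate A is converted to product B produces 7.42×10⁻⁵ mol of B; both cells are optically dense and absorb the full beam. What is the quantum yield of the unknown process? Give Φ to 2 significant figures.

Φ = 0.92

Photons absorbed by the actinometer: 2.56×10⁻⁵ / 0.316 = 8.101×10⁻⁵ mol.
Φ(unknown) = 7.42×10⁻⁵ / 8.101×10⁻⁵ = 0.92.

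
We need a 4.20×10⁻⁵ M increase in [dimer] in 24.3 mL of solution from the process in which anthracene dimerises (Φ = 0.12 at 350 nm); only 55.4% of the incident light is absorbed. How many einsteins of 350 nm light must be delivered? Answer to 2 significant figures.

1.5×10⁻⁵ einstein

Product: (4.20×10⁻⁵ M)(0.0243 L) = 1.021×10⁻⁶ mol.
Photons that must be absorbed: 1.021×10⁻⁶ / 0.12 = 8.508×10⁻⁶ mol.
Incident photons needed: 8.508×10⁻⁶ / 0.554 = 1.536×10⁻⁵ mol.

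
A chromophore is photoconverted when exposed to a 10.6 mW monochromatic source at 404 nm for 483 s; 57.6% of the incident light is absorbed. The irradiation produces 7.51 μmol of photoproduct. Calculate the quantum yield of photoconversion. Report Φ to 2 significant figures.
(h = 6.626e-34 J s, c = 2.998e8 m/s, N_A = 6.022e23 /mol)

Φ = 0.75

Product: 7.51 μmol = 7.51e-6 mol.
Photon energy at 404 nm: hc/λ = (6.626e-34)(2.998e8)/(404e-9) = 4.917e-19 J.
Energy delivered: (10.6 mW)(483 s) = 5.120 J.
Photons incident: 5.120 / 4.917e-19 = 1.041e19, i.e. 1.041e19/6.022e23 = 1.729e-5 mol.
Photons absorbed: 0.576 × 1.729e-5 = 9.959e-6 mol.
Φ = 7.51e-6 mol / 9.959e-6 mol photons = 0.75.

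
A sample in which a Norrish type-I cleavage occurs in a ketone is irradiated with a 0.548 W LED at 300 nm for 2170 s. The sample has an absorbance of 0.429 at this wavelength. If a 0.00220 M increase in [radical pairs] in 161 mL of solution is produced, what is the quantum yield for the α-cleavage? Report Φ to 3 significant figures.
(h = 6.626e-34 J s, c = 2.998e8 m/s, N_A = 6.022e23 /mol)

Product: (0.00220 M)(0.161 L) = 3.542e-4 mol.
Photon energy at 300 nm: hc/λ = (6.626e-34)(2.998e8)/(300e-9) = 6.622e-19 J.
Energy delivered: (0.548 W)(2170 s) = 1189 J.
Photons incident: 1189 / 6.622e-19 = 1.796e21, i.e. 1.796e21/6.022e23 = 0.002982 mol.
Fraction absorbed: 1 − 10^(−0.429) = 0.6276.
Photons absorbed: 0.6276 × 0.002982 = 0.001872 mol.
Φ = 3.542e-4 mol / 0.001872 mol photons = 0.189.

Φ = 0.189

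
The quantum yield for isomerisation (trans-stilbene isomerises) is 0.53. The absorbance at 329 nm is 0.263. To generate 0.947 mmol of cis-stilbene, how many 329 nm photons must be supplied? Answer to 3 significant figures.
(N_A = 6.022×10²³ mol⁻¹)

2.37×10²¹ photons

Product: 0.947 mmol = 9.47×10⁻⁴ mol.
Photons that must be absorbed: 9.47×10⁻⁴ / 0.53 = 0.001787 mol.
Fraction absorbed: 1 − 10^(−0.263) = 0.4542.
Incident photons needed: 0.001787 / 0.4542 = 0.003934 mol.
Photon count: 0.003934 × 6.022×10²³ = 2.37×10²¹.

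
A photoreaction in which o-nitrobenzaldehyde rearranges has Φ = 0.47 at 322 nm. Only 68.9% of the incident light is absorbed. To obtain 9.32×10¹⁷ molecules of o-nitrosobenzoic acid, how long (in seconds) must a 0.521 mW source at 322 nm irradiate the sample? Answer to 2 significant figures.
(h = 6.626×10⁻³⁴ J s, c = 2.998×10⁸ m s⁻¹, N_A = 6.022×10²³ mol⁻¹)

Product: 9.32×10¹⁷ / 6.022×10²³ = 1.548×10⁻⁶ mol.
Photons that must be absorbed: 1.548×10⁻⁶ / 0.47 = 3.294×10⁻⁶ mol.
Incident photons needed: 3.294×10⁻⁶ / 0.689 = 4.781×10⁻⁶ mol.
Photon energy: hc/λ = 6.169×10⁻¹⁹ J; per mole, 3.715×10⁵ J mol⁻¹.
Energy required: 4.781×10⁻⁶ × 3.715×10⁵ = 1.776 J.
Time: 1.776 J / 0.000521 W = 3400 s.

t ≈ 3400 s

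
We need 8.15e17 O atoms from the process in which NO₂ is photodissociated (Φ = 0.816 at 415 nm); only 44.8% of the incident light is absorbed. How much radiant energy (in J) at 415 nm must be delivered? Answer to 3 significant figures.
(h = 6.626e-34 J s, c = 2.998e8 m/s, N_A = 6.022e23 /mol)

1.07 J

Product: 8.15e17 / 6.022e23 = 1.353e-6 mol.
Photons that must be absorbed: 1.353e-6 / 0.816 = 1.658e-6 mol.
Incident photons needed: 1.658e-6 / 0.448 = 3.701e-6 mol.
Photon energy: hc/λ = 4.787e-19 J; per mole, 2.883e5 J mol⁻¹.
Energy required: 3.701e-6 × 2.883e5 = 1.07 J.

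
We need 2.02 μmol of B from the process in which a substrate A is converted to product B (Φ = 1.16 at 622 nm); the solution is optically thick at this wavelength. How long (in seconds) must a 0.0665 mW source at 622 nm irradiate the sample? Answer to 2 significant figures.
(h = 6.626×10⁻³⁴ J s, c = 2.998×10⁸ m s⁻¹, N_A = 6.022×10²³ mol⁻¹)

t ≈ 5000 s

Product: 2.02 μmol = 2.02×10⁻⁶ mol.
Photons that must be absorbed: 2.02×10⁻⁶ / 1.16 = 1.741×10⁻⁶ mol.
Photon energy: hc/λ = 3.194×10⁻¹⁹ J; per mole, 1.923×10⁵ J mol⁻¹.
Energy required: 1.741×10⁻⁶ × 1.923×10⁵ = 0.3348 J.
Time: 0.3348 J / 6.65e-05 W = 5000 s.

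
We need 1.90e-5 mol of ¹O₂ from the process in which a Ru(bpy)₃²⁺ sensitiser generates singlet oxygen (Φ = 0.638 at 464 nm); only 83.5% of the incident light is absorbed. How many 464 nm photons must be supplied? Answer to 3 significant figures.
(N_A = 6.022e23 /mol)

2.15e19 photons

Photons that must be absorbed: 1.90e-5 / 0.638 = 2.978e-5 mol.
Incident photons needed: 2.978e-5 / 0.835 = 3.566e-5 mol.
Photon count: 3.566e-5 × 6.022e23 = 2.15e19.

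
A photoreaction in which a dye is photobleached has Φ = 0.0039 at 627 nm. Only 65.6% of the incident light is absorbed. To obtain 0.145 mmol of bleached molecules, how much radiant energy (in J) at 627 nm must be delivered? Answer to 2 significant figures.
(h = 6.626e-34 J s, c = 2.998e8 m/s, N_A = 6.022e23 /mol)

Product: 0.145 mmol = 1.45e-4 mol.
Photons that must be absorbed: 1.45e-4 / 0.0039 = 0.03718 mol.
Incident photons needed: 0.03718 / 0.656 = 0.05668 mol.
Photon energy: hc/λ = 3.168e-19 J; per mole, 1.908e5 J mol⁻¹.
Energy required: 0.05668 × 1.908e5 = 1.1e4 J.

1.1e4 J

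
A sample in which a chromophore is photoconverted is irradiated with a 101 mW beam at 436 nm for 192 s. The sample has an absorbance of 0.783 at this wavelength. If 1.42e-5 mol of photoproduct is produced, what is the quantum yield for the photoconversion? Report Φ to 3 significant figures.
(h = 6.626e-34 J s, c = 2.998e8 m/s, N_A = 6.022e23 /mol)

Φ = 0.241

Photon energy at 436 nm: hc/λ = (6.626e-34)(2.998e8)/(436e-9) = 4.556e-19 J.
Energy delivered: (101 mW)(192 s) = 19.39 J.
Photons incident: 19.39 / 4.556e-19 = 4.256e19, i.e. 4.256e19/6.022e23 = 7.067e-5 mol.
Fraction absorbed: 1 − 10^(−0.783) = 0.8352.
Photons absorbed: 0.8352 × 7.067e-5 = 5.902e-5 mol.
Φ = 1.42e-5 mol / 5.902e-5 mol photons = 0.241.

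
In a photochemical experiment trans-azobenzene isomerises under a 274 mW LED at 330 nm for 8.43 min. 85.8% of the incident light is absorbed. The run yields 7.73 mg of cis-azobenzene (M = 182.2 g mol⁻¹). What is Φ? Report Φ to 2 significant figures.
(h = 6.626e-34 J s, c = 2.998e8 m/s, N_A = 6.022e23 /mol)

Product: 7.73 mg / 182.2 g mol⁻¹ = 4.243e-5 mol.
Photon energy at 330 nm: hc/λ = (6.626e-34)(2.998e8)/(330e-9) = 6.020e-19 J.
Energy delivered: (274 mW)(505.8 s) = 138.6 J.
Photons incident: 138.6 / 6.020e-19 = 2.302e20, i.e. 2.302e20/6.022e23 = 3.823e-4 mol.
Photons absorbed: 0.858 × 3.823e-4 = 3.280e-4 mol.
Φ = 4.243e-5 mol / 3.280e-4 mol photons = 0.13.

Φ = 0.13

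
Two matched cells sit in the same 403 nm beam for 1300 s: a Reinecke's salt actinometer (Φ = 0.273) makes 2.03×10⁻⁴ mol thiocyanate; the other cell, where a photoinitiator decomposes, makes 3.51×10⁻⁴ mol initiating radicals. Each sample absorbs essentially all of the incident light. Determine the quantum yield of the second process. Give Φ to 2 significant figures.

Photons absorbed by the actinometer: 2.03×10⁻⁴ / 0.273 = 7.436×10⁻⁴ mol.
Φ(unknown) = 3.51×10⁻⁴ / 7.436×10⁻⁴ = 0.47.

Φ = 0.47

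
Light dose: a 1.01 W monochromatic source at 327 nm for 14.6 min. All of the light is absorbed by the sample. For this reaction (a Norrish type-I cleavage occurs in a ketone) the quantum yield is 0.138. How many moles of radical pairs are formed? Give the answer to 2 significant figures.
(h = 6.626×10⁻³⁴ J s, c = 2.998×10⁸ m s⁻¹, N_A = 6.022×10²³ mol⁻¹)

Photon energy at 327 nm: hc/λ = (6.626×10⁻³⁴)(2.998×10⁸)/(327×10⁻⁹) = 6.075×10⁻¹⁹ J.
Energy delivered: (1.01 W)(876 s) = 884.8 J.
Photons incident: 884.8 / 6.075×10⁻¹⁹ = 1.456×10²¹, i.e. 1.456×10²¹/6.022×10²³ = 0.002418 mol.
Product: Φ × n_abs = 0.138 × 0.002418 = 3.337×10⁻⁴ mol.

3.3×10⁻⁴ mol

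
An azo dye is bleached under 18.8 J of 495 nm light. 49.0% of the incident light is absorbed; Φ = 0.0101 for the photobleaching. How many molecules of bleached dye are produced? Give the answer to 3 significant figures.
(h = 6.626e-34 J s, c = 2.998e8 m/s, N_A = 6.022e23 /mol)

2.32e17 molecules

Photon energy at 495 nm: hc/λ = (6.626e-34)(2.998e8)/(495e-9) = 4.013e-19 J.
Photons incident: 18.8 / 4.013e-19 = 4.685e19, i.e. 4.685e19/6.022e23 = 7.780e-5 mol.
Photons absorbed: 0.490 × 7.780e-5 = 3.812e-5 mol.
Product: Φ × n_abs = 0.0101 × 3.812e-5 = 3.850e-7 mol.
As a count: 3.850e-7 × 6.022e23 = 2.32e17.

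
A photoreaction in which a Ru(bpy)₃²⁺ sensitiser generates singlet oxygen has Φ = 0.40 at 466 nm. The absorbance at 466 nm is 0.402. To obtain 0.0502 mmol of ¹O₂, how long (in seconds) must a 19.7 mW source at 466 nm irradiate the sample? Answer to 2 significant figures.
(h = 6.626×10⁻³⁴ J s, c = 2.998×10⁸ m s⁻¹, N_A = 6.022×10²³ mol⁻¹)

Product: 0.0502 mmol = 5.02×10⁻⁵ mol.
Photons that must be absorbed: 5.02×10⁻⁵ / 0.40 = 1.255×10⁻⁴ mol.
Fraction absorbed: 1 − 10^(−0.402) = 0.6037.
Incident photons needed: 1.255×10⁻⁴ / 0.6037 = 2.079×10⁻⁴ mol.
Photon energy: hc/λ = 4.263×10⁻¹⁹ J; per mole, 2.567×10⁵ J mol⁻¹.
Energy required: 2.079×10⁻⁴ × 2.567×10⁵ = 53.37 J.
Time: 53.37 J / 0.0197 W = 2700 s.

t ≈ 2700 s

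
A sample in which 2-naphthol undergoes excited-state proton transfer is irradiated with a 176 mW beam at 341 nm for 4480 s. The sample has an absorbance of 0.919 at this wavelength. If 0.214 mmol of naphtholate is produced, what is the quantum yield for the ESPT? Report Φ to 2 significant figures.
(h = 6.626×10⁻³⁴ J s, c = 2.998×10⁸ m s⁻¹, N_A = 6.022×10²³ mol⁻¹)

Φ = 0.11

Product: 0.214 mmol = 2.14×10⁻⁴ mol.
Photon energy at 341 nm: hc/λ = (6.626×10⁻³⁴)(2.998×10⁸)/(341×10⁻⁹) = 5.825×10⁻¹⁹ J.
Energy delivered: (176 mW)(4480 s) = 788.5 J.
Photons incident: 788.5 / 5.825×10⁻¹⁹ = 1.354×10²¹, i.e. 1.354×10²¹/6.022×10²³ = 0.002248 mol.
Fraction absorbed: 1 − 10^(−0.919) = 0.8795.
Photons absorbed: 0.8795 × 0.002248 = 0.001977 mol.
Φ = 2.14×10⁻⁴ mol / 0.001977 mol photons = 0.11.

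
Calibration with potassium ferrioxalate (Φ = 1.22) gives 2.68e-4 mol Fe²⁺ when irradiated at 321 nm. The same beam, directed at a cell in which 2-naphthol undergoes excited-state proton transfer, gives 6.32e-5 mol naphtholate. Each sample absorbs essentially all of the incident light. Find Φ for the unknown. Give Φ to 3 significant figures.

Photons absorbed by the actinometer: 2.68e-4 / 1.22 = 2.197e-4 mol.
Φ(unknown) = 6.32e-5 / 2.197e-4 = 0.288.

Φ = 0.288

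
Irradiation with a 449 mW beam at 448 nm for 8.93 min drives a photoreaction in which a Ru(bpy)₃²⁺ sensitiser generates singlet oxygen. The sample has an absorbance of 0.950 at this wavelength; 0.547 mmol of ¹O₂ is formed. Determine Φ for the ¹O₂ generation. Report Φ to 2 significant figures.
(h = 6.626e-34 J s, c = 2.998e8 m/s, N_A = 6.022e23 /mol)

Product: 0.547 mmol = 5.47e-4 mol.
Photon energy at 448 nm: hc/λ = (6.626e-34)(2.998e8)/(448e-9) = 4.434e-19 J.
Energy delivered: (449 mW)(535.8 s) = 240.6 J.
Photons incident: 240.6 / 4.434e-19 = 5.426e20, i.e. 5.426e20/6.022e23 = 9.010e-4 mol.
Fraction absorbed: 1 − 10^(−0.950) = 0.8878.
Photons absorbed: 0.8878 × 9.010e-4 = 7.999e-4 mol.
Φ = 5.47e-4 mol / 7.999e-4 mol photons = 0.68.

Φ = 0.68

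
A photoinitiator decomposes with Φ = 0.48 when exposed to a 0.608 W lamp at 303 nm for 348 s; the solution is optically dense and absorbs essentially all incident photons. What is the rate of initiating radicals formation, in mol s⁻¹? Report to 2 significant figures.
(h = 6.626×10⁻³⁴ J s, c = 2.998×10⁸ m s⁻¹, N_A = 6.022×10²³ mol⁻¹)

7.4×10⁻⁷ mol s⁻¹

Photon energy at 303 nm: hc/λ = (6.626×10⁻³⁴)(2.998×10⁸)/(303×10⁻⁹) = 6.556×10⁻¹⁹ J.
Energy delivered: (0.608 W)(348 s) = 211.6 J.
Photons incident: 211.6 / 6.556×10⁻¹⁹ = 3.228×10²⁰, i.e. 3.228×10²⁰/6.022×10²³ = 5.360×10⁻⁴ mol.
Product formed: 0.48 × 5.360×10⁻⁴ = 2.573×10⁻⁴ mol.
Rate: 2.573×10⁻⁴ / 348 s = 7.4×10⁻⁷ mol s⁻¹.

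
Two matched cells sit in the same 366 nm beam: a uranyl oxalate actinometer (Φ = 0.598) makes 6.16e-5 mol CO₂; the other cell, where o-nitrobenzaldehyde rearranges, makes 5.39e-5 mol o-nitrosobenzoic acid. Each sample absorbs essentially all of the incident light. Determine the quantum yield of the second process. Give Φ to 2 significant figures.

Φ = 0.52

Photons absorbed by the actinometer: 6.16e-5 / 0.598 = 1.030e-4 mol.
Φ(unknown) = 5.39e-5 / 1.030e-4 = 0.52.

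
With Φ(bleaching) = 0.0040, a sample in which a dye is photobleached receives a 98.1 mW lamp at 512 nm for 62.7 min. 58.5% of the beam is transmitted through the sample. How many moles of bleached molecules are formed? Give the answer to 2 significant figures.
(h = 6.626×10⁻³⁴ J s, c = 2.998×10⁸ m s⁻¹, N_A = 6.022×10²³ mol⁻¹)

2.6×10⁻⁶ mol

Photon energy at 512 nm: hc/λ = (6.626×10⁻³⁴)(2.998×10⁸)/(512×10⁻⁹) = 3.880×10⁻¹⁹ J.
Energy delivered: (98.1 mW)(3762 s) = 369.1 J.
Photons incident: 369.1 / 3.880×10⁻¹⁹ = 9.513×10²⁰, i.e. 9.513×10²⁰/6.022×10²³ = 0.001580 mol.
Fraction absorbed: 1 − 58.5/100 = 0.4150.
Photons absorbed: 0.4150 × 0.001580 = 6.557×10⁻⁴ mol.
Product: Φ × n_abs = 0.0040 × 6.557×10⁻⁴ = 2.623×10⁻⁶ mol.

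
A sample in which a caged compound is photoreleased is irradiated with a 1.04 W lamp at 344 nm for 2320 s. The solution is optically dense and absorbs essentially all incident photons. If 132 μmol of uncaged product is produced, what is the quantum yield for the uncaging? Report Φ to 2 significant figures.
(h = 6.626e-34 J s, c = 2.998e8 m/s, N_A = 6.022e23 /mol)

Φ = 0.019

Product: 132 μmol = 1.32e-4 mol.
Photon energy at 344 nm: hc/λ = (6.626e-34)(2.998e8)/(344e-9) = 5.775e-19 J.
Energy delivered: (1.04 W)(2320 s) = 2413 J.
Photons incident: 2413 / 5.775e-19 = 4.178e21, i.e. 4.178e21/6.022e23 = 0.006938 mol.
Φ = 1.32e-4 mol / 0.006938 mol photons = 0.019.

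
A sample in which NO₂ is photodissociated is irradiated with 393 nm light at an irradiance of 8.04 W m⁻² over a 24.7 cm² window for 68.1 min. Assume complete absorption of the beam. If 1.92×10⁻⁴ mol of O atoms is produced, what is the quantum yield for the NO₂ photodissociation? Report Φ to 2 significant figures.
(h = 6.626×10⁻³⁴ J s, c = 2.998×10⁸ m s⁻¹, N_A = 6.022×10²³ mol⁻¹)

Φ = 0.72

Photon energy at 393 nm: hc/λ = (6.626×10⁻³⁴)(2.998×10⁸)/(393×10⁻⁹) = 5.055×10⁻¹⁹ J.
Energy delivered: (8.04 W m⁻²)(24.7×10⁻⁴ m²)(4086 s) = 81.14 J.
Photons incident: 81.14 / 5.055×10⁻¹⁹ = 1.605×10²⁰, i.e. 1.605×10²⁰/6.022×10²³ = 2.665×10⁻⁴ mol.
Φ = 1.92×10⁻⁴ mol / 2.665×10⁻⁴ mol photons = 0.72.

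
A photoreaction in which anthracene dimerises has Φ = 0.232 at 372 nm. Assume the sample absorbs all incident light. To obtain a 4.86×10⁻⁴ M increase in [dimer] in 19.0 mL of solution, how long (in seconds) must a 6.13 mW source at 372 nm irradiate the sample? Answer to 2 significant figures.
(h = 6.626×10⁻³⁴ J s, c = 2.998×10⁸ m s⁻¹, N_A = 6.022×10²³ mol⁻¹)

Product: (4.86×10⁻⁴ M)(0.019 L) = 9.234×10⁻⁶ mol.
Photons that must be absorbed: 9.234×10⁻⁶ / 0.232 = 3.980×10⁻⁵ mol.
Photon energy: hc/λ = 5.340×10⁻¹⁹ J; per mole, 3.216×10⁵ J mol⁻¹.
Energy required: 3.980×10⁻⁵ × 3.216×10⁵ = 12.80 J.
Time: 12.80 J / 0.00613 W = 2100 s.

t ≈ 2100 s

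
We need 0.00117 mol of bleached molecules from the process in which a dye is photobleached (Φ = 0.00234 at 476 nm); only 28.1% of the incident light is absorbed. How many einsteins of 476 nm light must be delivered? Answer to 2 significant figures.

Photons that must be absorbed: 0.00117 / 0.00234 = 0.5000 mol.
Incident photons needed: 0.5000 / 0.281 = 1.779 mol.

1.8 einstein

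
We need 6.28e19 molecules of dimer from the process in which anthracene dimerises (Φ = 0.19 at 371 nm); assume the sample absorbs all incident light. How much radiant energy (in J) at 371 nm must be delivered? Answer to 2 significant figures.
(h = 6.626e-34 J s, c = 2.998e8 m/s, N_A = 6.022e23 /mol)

180 J

Product: 6.28e19 / 6.022e23 = 1.043e-4 mol.
Photons that must be absorbed: 1.043e-4 / 0.19 = 5.489e-4 mol.
Photon energy: hc/λ = 5.354e-19 J; per mole, 3.224e5 J mol⁻¹.
Energy required: 5.489e-4 × 3.224e5 = 180 J.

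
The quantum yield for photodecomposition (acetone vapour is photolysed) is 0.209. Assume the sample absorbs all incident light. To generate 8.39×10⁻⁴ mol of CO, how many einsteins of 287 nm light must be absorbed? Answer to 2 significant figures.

Photons that must be absorbed: 8.39×10⁻⁴ / 0.209 = 0.004014 mol.

0.0040 einstein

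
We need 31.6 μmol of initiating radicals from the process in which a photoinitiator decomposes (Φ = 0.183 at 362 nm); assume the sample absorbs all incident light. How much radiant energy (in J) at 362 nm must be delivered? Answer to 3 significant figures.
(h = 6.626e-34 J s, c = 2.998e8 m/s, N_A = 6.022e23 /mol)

57.1 J

Product: 31.6 μmol = 3.16e-5 mol.
Photons that must be absorbed: 3.16e-5 / 0.183 = 1.727e-4 mol.
Photon energy: hc/λ = 5.487e-19 J; per mole, 3.304e5 J mol⁻¹.
Energy required: 1.727e-4 × 3.304e5 = 57.1 J.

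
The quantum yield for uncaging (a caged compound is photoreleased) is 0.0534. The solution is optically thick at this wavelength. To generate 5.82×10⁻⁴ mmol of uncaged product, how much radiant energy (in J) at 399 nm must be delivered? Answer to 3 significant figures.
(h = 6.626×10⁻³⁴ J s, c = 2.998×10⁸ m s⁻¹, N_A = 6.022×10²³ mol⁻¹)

3.27 J

Product: 5.82×10⁻⁴ mmol = 5.82×10⁻⁷ mol.
Photons that must be absorbed: 5.82×10⁻⁷ / 0.0534 = 1.090×10⁻⁵ mol.
Photon energy: hc/λ = 4.979×10⁻¹⁹ J; per mole, 2.998×10⁵ J mol⁻¹.
Energy required: 1.090×10⁻⁵ × 2.998×10⁵ = 3.27 J.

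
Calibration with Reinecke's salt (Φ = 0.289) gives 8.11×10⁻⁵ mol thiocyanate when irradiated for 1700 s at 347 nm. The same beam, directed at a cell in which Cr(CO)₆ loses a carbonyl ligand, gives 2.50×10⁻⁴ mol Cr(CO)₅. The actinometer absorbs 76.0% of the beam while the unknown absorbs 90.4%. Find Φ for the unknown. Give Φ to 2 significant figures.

Φ = 0.75

Photons absorbed by the actinometer: 8.11×10⁻⁵ / 0.289 = 2.806×10⁻⁴ mol.
Incident flux: 2.806×10⁻⁴ / 0.760 = 3.692×10⁻⁴ einstein.
Absorbed by unknown: 0.904 × 3.692×10⁻⁴ = 3.338×10⁻⁴ mol.
Φ(unknown) = 2.50×10⁻⁴ / 3.338×10⁻⁴ = 0.75.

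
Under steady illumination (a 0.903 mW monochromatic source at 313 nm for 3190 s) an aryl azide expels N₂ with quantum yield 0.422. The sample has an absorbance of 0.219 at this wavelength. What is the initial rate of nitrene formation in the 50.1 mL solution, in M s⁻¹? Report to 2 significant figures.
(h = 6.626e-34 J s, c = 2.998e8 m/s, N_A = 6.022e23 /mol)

Photon energy at 313 nm: hc/λ = (6.626e-34)(2.998e8)/(313e-9) = 6.347e-19 J.
Energy delivered: (0.903 mW)(3190 s) = 2.881 J.
Photons incident: 2.881 / 6.347e-19 = 4.539e18, i.e. 4.539e18/6.022e23 = 7.537e-6 mol.
Fraction absorbed: 1 − 10^(−0.219) = 0.3961.
Photons absorbed: 0.3961 × 7.537e-6 = 2.985e-6 mol.
Product formed: 0.422 × 2.985e-6 = 1.260e-6 mol.
Rate: 1.260e-6 mol / (3190 s × 0.0501 L) = 7.9e-9 M s⁻¹.

7.9e-9 M s⁻¹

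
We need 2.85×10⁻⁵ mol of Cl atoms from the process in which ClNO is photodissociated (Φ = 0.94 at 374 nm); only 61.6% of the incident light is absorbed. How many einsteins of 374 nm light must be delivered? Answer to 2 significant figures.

4.9×10⁻⁵ einstein

Photons that must be absorbed: 2.85×10⁻⁵ / 0.94 = 3.032×10⁻⁵ mol.
Incident photons needed: 3.032×10⁻⁵ / 0.616 = 4.922×10⁻⁵ mol.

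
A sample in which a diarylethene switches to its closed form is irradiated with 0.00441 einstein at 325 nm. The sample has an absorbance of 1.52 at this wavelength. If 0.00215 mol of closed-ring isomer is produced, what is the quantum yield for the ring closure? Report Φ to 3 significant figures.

Fraction absorbed: 1 − 10^(−1.52) = 0.9698.
Photons absorbed: 0.9698 × 0.00441 = 0.004277 mol.
Φ = 0.00215 mol / 0.004277 mol photons = 0.503.

Φ = 0.503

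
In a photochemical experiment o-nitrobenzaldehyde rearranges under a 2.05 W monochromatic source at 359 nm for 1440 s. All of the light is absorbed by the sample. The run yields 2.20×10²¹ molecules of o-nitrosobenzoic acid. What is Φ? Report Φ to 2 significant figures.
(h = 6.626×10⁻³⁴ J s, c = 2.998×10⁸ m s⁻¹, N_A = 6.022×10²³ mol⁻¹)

Φ = 0.41

Product: 2.20×10²¹ / 6.022×10²³ = 0.003653 mol.
Photon energy at 359 nm: hc/λ = (6.626×10⁻³⁴)(2.998×10⁸)/(359×10⁻⁹) = 5.533×10⁻¹⁹ J.
Energy delivered: (2.05 W)(1440 s) = 2952 J.
Photons incident: 2952 / 5.533×10⁻¹⁹ = 5.335×10²¹, i.e. 5.335×10²¹/6.022×10²³ = 0.008859 mol.
Φ = 0.003653 mol / 0.008859 mol photons = 0.41.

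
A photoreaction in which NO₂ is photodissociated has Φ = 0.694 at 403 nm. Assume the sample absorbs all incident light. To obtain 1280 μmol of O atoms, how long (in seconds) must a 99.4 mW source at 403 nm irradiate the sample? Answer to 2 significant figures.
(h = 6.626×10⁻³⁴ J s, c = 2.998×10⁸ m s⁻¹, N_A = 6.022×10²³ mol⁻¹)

t ≈ 5500 s

Product: 1280 μmol = 0.00128 mol.
Photons that must be absorbed: 0.00128 / 0.694 = 0.001844 mol.
Photon energy: hc/λ = 4.929×10⁻¹⁹ J; per mole, 2.968×10⁵ J mol⁻¹.
Energy required: 0.001844 × 2.968×10⁵ = 547.3 J.
Time: 547.3 J / 0.0994 W = 5500 s.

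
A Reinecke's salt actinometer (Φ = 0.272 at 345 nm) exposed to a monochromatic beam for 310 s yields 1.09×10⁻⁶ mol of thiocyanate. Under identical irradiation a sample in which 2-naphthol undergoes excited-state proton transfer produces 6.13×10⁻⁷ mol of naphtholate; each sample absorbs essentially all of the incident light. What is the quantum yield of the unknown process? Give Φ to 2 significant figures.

Φ = 0.15

Photons absorbed by the actinometer: 1.09×10⁻⁶ / 0.272 = 4.007×10⁻⁶ mol.
Φ(unknown) = 6.13×10⁻⁷ / 4.007×10⁻⁶ = 0.15.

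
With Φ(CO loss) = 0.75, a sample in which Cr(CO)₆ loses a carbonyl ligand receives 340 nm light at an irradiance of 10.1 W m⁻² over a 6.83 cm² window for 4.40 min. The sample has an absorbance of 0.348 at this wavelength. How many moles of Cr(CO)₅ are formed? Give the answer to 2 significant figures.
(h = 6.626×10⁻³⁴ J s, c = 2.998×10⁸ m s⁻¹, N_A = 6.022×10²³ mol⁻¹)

2.1×10⁻⁶ mol

Photon energy at 340 nm: hc/λ = (6.626×10⁻³⁴)(2.998×10⁸)/(340×10⁻⁹) = 5.843×10⁻¹⁹ J.
Energy delivered: (10.1 W m⁻²)(6.83×10⁻⁴ m²)(264 s) = 1.821 J.
Photons incident: 1.821 / 5.843×10⁻¹⁹ = 3.117×10¹⁸, i.e. 3.117×10¹⁸/6.022×10²³ = 5.176×10⁻⁶ mol.
Fraction absorbed: 1 − 10^(−0.348) = 0.5513.
Photons absorbed: 0.5513 × 5.176×10⁻⁶ = 2.854×10⁻⁶ mol.
Product: Φ × n_abs = 0.75 × 2.854×10⁻⁶ = 2.141×10⁻⁶ mol.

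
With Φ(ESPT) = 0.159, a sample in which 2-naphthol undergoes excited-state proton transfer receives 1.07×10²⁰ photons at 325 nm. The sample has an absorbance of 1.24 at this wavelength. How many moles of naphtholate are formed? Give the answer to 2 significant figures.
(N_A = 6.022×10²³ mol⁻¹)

2.7×10⁻⁵ mol

Moles of photons: 1.07×10²⁰ / 6.022×10²³ = 1.777×10⁻⁴ mol.
Fraction absorbed: 1 − 10^(−1.24) = 0.9425.
Photons absorbed: 0.9425 × 1.777×10⁻⁴ = 1.675×10⁻⁴ mol.
Product: Φ × n_abs = 0.159 × 1.675×10⁻⁴ = 2.663×10⁻⁵ mol.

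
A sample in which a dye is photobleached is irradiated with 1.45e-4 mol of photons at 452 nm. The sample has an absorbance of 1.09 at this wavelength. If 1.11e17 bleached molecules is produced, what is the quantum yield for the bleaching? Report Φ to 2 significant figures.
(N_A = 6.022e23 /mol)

Product: 1.11e17 / 6.022e23 = 1.843e-7 mol.
Fraction absorbed: 1 − 10^(−1.09) = 0.9187.
Photons absorbed: 0.9187 × 1.45e-4 = 1.332e-4 mol.
Φ = 1.843e-7 mol / 1.332e-4 mol photons = 0.0014.

Φ = 0.0014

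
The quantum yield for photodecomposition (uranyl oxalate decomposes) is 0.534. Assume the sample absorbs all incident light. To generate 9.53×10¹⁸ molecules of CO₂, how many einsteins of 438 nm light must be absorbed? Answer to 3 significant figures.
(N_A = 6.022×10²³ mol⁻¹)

2.96×10⁻⁵ einstein

Product: 9.53×10¹⁸ / 6.022×10²³ = 1.583×10⁻⁵ mol.
Photons that must be absorbed: 1.583×10⁻⁵ / 0.534 = 2.964×10⁻⁵ mol.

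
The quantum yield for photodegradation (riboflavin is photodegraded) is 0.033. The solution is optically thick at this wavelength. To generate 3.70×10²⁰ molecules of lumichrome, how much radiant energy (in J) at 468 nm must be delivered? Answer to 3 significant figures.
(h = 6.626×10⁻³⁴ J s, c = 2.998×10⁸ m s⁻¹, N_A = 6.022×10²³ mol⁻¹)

Product: 3.70×10²⁰ / 6.022×10²³ = 6.144×10⁻⁴ mol.
Photons that must be absorbed: 6.144×10⁻⁴ / 0.033 = 0.01862 mol.
Photon energy: hc/λ = 4.245×10⁻¹⁹ J; per mole, 2.556×10⁵ J mol⁻¹.
Energy required: 0.01862 × 2.556×10⁵ = 4760 J.

4760 J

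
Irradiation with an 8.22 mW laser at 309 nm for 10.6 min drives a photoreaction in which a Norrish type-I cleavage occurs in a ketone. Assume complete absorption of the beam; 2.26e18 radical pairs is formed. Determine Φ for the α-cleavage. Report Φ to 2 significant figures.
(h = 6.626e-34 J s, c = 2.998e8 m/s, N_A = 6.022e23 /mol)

Φ = 0.28

Product: 2.26e18 / 6.022e23 = 3.753e-6 mol.
Photon energy at 309 nm: hc/λ = (6.626e-34)(2.998e8)/(309e-9) = 6.429e-19 J.
Energy delivered: (8.22 mW)(636 s) = 5.228 J.
Photons incident: 5.228 / 6.429e-19 = 8.132e18, i.e. 8.132e18/6.022e23 = 1.350e-5 mol.
Φ = 3.753e-6 mol / 1.350e-5 mol photons = 0.28.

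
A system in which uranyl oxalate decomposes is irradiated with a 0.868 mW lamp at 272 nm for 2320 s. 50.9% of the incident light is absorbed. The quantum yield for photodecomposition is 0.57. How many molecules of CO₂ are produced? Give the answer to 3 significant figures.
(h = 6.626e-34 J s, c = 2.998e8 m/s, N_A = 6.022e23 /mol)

Photon energy at 272 nm: hc/λ = (6.626e-34)(2.998e8)/(272e-9) = 7.303e-19 J.
Energy delivered: (0.868 mW)(2320 s) = 2.014 J.
Photons incident: 2.014 / 7.303e-19 = 2.758e18, i.e. 2.758e18/6.022e23 = 4.580e-6 mol.
Photons absorbed: 0.509 × 4.580e-6 = 2.331e-6 mol.
Product: Φ × n_abs = 0.57 × 2.331e-6 = 1.329e-6 mol.
As a count: 1.329e-6 × 6.022e23 = 8.00e17.

8.00e17 molecules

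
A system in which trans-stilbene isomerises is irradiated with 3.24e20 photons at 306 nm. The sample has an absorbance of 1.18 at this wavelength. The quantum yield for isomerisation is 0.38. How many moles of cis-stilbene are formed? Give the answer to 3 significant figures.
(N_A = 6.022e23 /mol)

1.91e-4 mol

Moles of photons: 3.24e20 / 6.022e23 = 5.380e-4 mol.
Fraction absorbed: 1 − 10^(−1.18) = 0.9339.
Photons absorbed: 0.9339 × 5.380e-4 = 5.024e-4 mol.
Product: Φ × n_abs = 0.38 × 5.024e-4 = 1.909e-4 mol.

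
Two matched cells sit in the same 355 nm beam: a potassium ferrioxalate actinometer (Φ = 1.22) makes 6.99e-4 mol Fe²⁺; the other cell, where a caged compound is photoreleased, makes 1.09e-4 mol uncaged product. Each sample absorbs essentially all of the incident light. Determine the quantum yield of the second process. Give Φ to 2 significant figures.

Φ = 0.19

Photons absorbed by the actinometer: 6.99e-4 / 1.22 = 5.730e-4 mol.
Φ(unknown) = 1.09e-4 / 5.730e-4 = 0.19.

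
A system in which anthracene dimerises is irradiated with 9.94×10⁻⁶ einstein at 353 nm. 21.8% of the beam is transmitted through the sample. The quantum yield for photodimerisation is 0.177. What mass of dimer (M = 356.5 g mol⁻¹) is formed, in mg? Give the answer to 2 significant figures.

0.49 mg

Fraction absorbed: 1 − 21.8/100 = 0.7820.
Photons absorbed: 0.7820 × 9.94×10⁻⁶ = 7.773×10⁻⁶ mol.
Product: Φ × n_abs = 0.177 × 7.773×10⁻⁶ = 1.376×10⁻⁶ mol.
Mass: 1.376×10⁻⁶ × 356.5 = 4.905×10⁻⁴ g = 0.49 mg.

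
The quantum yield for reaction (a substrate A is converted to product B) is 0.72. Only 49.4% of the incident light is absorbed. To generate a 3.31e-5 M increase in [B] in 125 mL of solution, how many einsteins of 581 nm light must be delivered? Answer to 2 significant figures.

Product: (3.31e-5 M)(0.125 L) = 4.138e-6 mol.
Photons that must be absorbed: 4.138e-6 / 0.72 = 5.747e-6 mol.
Incident photons needed: 5.747e-6 / 0.494 = 1.163e-5 mol.

1.2e-5 einstein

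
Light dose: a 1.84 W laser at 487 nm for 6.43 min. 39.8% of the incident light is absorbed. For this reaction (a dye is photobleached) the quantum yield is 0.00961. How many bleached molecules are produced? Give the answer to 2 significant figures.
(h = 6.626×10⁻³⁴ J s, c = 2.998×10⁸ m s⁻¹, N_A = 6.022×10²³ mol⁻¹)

Photon energy at 487 nm: hc/λ = (6.626×10⁻³⁴)(2.998×10⁸)/(487×10⁻⁹) = 4.079×10⁻¹⁹ J.
Energy delivered: (1.84 W)(385.8 s) = 709.9 J.
Photons incident: 709.9 / 4.079×10⁻¹⁹ = 1.740×10²¹, i.e. 1.740×10²¹/6.022×10²³ = 0.002889 mol.
Photons absorbed: 0.398 × 0.002889 = 0.001150 mol.
Product: Φ × n_abs = 0.00961 × 0.001150 = 1.105×10⁻⁵ mol.
As a count: 1.105×10⁻⁵ × 6.022×10²³ = 6.7×10¹⁸.

6.7×10¹⁸ bleached molecules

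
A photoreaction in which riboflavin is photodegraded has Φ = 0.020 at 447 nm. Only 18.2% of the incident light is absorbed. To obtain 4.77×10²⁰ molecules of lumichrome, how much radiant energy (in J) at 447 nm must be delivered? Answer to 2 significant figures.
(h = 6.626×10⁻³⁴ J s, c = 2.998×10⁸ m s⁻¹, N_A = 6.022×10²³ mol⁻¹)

5.8×10⁴ J

Product: 4.77×10²⁰ / 6.022×10²³ = 7.921×10⁻⁴ mol.
Photons that must be absorbed: 7.921×10⁻⁴ / 0.020 = 0.03961 mol.
Incident photons needed: 0.03961 / 0.182 = 0.2176 mol.
Photon energy: hc/λ = 4.444×10⁻¹⁹ J; per mole, 2.676×10⁵ J mol⁻¹.
Energy required: 0.2176 × 2.676×10⁵ = 5.8×10⁴ J.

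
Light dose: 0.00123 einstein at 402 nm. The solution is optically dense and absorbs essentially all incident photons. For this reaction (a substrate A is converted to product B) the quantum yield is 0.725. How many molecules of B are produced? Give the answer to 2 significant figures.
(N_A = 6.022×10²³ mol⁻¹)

5.4×10²⁰ molecules

Product: Φ × n_abs = 0.725 × 0.00123 = 8.918×10⁻⁴ mol.
As a count: 8.918×10⁻⁴ × 6.022×10²³ = 5.4×10²⁰.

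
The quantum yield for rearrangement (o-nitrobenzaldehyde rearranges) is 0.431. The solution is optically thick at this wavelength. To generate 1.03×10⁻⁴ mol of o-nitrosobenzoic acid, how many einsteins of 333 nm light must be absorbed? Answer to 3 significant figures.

2.39×10⁻⁴ einstein

Photons that must be absorbed: 1.03×10⁻⁴ / 0.431 = 2.390×10⁻⁴ mol.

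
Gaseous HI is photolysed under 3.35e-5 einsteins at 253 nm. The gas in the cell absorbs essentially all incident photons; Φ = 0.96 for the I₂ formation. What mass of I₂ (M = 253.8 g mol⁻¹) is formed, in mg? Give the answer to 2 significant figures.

Product: Φ × n_abs = 0.96 × 3.35e-5 = 3.216e-5 mol.
Mass: 3.216e-5 × 253.8 = 0.008162 g = 8.2 mg.

8.2 mg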